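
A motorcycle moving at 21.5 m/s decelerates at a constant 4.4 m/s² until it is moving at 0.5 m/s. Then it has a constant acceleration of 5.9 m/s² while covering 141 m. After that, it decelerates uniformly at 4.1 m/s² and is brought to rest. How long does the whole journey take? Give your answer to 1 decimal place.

21.6 s

Phase 1 (decelerating): v₀ = 21.5 m/s, a = -4.4 m/s².
v = v₀ + at → t = (0.5 − 21.5) / -4.4 = 4.77 s
v² = v₀² + 2aΔx → Δx = (0.5² − 21.5²)/(2·-4.4) = 52.5 m

Phase 2 (accelerating): v₀ = 0.500 m/s, a = 5.9 m/s².
v² = v₀² + 2aΔx = 0.500² + 2·5.9·141 = 1660 → v = 40.8 m/s
t = (v − v₀)/a = (40.8 − 0.500)/5.9 = 6.83 s

Phase 3 (decelerating): v₀ = 40.8 m/s, a = -4.1 m/s².
v = v₀ + at → t = (0 − 40.8) / -4.1 = 9.95 s
v² = v₀² + 2aΔx → Δx = (0² − 40.8²)/(2·-4.1) = 203 m
Total time = 4.77 + 6.83 + 9.95 = 21.6 s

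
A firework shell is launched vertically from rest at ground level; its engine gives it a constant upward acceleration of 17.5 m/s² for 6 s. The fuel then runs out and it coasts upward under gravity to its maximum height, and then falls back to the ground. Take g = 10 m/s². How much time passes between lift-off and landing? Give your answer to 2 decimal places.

29.66 s

Phase 1 (powered ascent): v₀ = 0 m/s, a = 17.5 m/s².
v = v₀ + at = 0 + (17.5)(6) = 105 m/s
Δx = v₀t + ½at² = 0·6 + 0.5·17.5·6² = 315 m

Phase 2 (coasting upward): v₀ = 105 m/s, a = -10 m/s².
v = v₀ + at → t = (0 − 105) / -10 = 10.5 s
v² = v₀² + 2aΔx → Δx = (0² − 105²)/(2·-10) = 551 m

Phase 3 (free fall): v₀ = 0 m/s, a = -10 m/s².
Falls 866 m from rest: t = √(2·866/10) = 13.2 s; v = g·t = 132 m/s.
Total time = 6.00 + 10.5 + 13.2 = 29.7 s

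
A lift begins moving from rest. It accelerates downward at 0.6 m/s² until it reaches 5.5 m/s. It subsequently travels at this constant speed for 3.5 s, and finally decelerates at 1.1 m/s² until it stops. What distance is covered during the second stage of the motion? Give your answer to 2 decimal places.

Phase 1 (accelerating): v₀ = 0 m/s, a = 0.6 m/s².
v = v₀ + at → t = (5.5 − 0) / 0.6 = 9.17 s
v² = v₀² + 2aΔx → Δx = (5.5² − 0²)/(2·0.6) = 25.2 m

Phase 2 (constant speed): v₀ = 5.50 m/s, a = 0 m/s².
v = v₀ + at = 5.50 + (0)(3.5) = 5.50 m/s
Δx = v₀t + ½at² = 5.50·3.5 + 0.5·0·3.5² = 19.2 m
Distance in phase 2 = 19.2 m

19.25 m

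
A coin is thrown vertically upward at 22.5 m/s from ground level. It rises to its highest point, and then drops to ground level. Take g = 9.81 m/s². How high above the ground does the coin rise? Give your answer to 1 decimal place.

Phase 1 (rising): v₀ = 22.5 m/s, a = -9.81 m/s².
v = v₀ + at → t = (0 − 22.5) / -9.81 = 2.29 s
v² = v₀² + 2aΔx → Δx = (0² − 22.5²)/(2·-9.81) = 25.8 m
Maximum height = 25.8 m

25.8 m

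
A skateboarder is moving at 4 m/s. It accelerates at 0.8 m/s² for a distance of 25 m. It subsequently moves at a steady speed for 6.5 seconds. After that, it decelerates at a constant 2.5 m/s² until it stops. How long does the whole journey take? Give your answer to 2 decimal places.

Phase 1 (accelerating): v₀ = 4.00 m/s, a = 0.8 m/s².
v² = v₀² + 2aΔx = 4.00² + 2·0.8·25 = 56.0 → v = 7.48 m/s
t = (v − v₀)/a = (7.48 − 4.00)/0.8 = 4.35 s

Phase 2 (constant speed): v₀ = 7.48 m/s, a = 0 m/s².
v = v₀ + at = 7.48 + (0)(6.5) = 7.48 m/s
Δx = v₀t + ½at² = 7.48·6.5 + 0.5·0·6.5² = 48.6 m

Phase 3 (decelerating): v₀ = 7.48 m/s, a = -2.5 m/s².
v = v₀ + at → t = (0 − 7.48) / -2.5 = 2.99 s
v² = v₀² + 2aΔx → Δx = (0² − 7.48²)/(2·-2.5) = 11.2 m
Total time = 4.35 + 6.50 + 2.99 = 13.8 s

13.85 s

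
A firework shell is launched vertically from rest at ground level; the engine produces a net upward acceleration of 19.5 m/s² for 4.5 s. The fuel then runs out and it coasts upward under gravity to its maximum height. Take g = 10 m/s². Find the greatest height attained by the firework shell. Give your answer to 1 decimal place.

582.4 m

Phase 1 (powered ascent): v₀ = 0 m/s, a = 19.5 m/s².
v = v₀ + at = 0 + (19.5)(4.5) = 87.8 m/s
Δx = v₀t + ½at² = 0·4.5 + 0.5·19.5·4.5² = 197 m

Phase 2 (coasting upward): v₀ = 87.8 m/s, a = -10 m/s².
v = v₀ + at → t = (0 − 87.8) / -10 = 8.78 s
v² = v₀² + 2aΔx → Δx = (0² − 87.8²)/(2·-10) = 385 m
Maximum height = 197 + 385 = 582 m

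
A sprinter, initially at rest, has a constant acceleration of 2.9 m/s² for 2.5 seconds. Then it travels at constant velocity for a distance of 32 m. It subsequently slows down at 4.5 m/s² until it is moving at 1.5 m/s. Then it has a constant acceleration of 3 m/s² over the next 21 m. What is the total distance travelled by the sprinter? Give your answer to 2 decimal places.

Phase 1 (accelerating): v₀ = 0 m/s, a = 2.9 m/s².
v = v₀ + at = 0 + (2.9)(2.5) = 7.25 m/s
Δx = v₀t + ½at² = 0·2.5 + 0.5·2.9·2.5² = 9.06 m

Phase 2 (constant speed): v₀ = 7.25 m/s, a = 0 m/s².
Constant speed: t = d/v = 32/7.25 = 4.41 s

Phase 3 (decelerating): v₀ = 7.25 m/s, a = -4.5 m/s².
v = v₀ + at → t = (1.5 − 7.25) / -4.5 = 1.28 s
v² = v₀² + 2aΔx → Δx = (1.5² − 7.25²)/(2·-4.5) = 5.59 m

Phase 4 (accelerating): v₀ = 1.50 m/s, a = 3 m/s².
v² = v₀² + 2aΔx = 1.50² + 2·3·21 = 128 → v = 11.3 m/s
t = (v − v₀)/a = (11.3 − 1.50)/3 = 3.27 s
Total distance = 9.06 + 32.0 + 5.59 + 21.0 = 67.7 m

67.65 m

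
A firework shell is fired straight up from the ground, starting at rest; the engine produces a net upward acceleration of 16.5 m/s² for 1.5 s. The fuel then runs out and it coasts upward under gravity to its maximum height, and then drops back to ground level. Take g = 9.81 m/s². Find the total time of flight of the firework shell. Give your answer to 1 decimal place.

7.2 s

Phase 1 (powered ascent): v₀ = 0 m/s, a = 16.5 m/s².
v = v₀ + at = 0 + (16.5)(1.5) = 24.8 m/s
Δx = v₀t + ½at² = 0·1.5 + 0.5·16.5·1.5² = 18.6 m

Phase 2 (coasting upward): v₀ = 24.8 m/s, a = -9.81 m/s².
v = v₀ + at → t = (0 − 24.8) / -9.81 = 2.52 s
v² = v₀² + 2aΔx → Δx = (0² − 24.8²)/(2·-9.81) = 31.2 m

Phase 3 (free fall): v₀ = 0 m/s, a = -9.81 m/s².
Falls 49.8 m from rest: t = √(2·49.8/9.81) = 3.19 s; v = g·t = 31.3 m/s.
Total time = 1.50 + 2.52 + 3.19 = 7.21 s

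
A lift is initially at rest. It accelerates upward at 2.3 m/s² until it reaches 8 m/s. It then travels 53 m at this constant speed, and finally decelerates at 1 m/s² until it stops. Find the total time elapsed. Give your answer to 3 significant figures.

18.1 s

Phase 1 (accelerating): v₀ = 0 m/s, a = 2.3 m/s².
v = v₀ + at → t = (8 − 0) / 2.3 = 3.48 s
v² = v₀² + 2aΔx → Δx = (8² − 0²)/(2·2.3) = 13.9 m

Phase 2 (constant speed): v₀ = 8.00 m/s, a = 0 m/s².
Constant speed: t = d/v = 53/8.00 = 6.62 s

Phase 3 (decelerating): v₀ = 8.00 m/s, a = -1 m/s².
v = v₀ + at → t = (0 − 8.00) / -1 = 8.00 s
v² = v₀² + 2aΔx → Δx = (0² − 8.00²)/(2·-1) = 32.0 m
Total time = 3.48 + 6.62 + 8.00 = 18.1 s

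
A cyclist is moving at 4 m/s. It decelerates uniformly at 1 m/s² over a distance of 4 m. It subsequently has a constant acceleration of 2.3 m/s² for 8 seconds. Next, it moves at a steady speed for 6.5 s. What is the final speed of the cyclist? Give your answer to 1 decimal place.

Phase 1 (decelerating): v₀ = 4.00 m/s, a = -1 m/s².
v² = v₀² + 2aΔx = 4.00² + 2·-1·4 = 8.00 → v = 2.83 m/s
t = (v − v₀)/a = (2.83 − 4.00)/-1 = 1.17 s

Phase 2 (accelerating): v₀ = 2.83 m/s, a = 2.3 m/s².
v = v₀ + at = 2.83 + (2.3)(8) = 21.2 m/s
Δx = v₀t + ½at² = 2.83·8 + 0.5·2.3·8² = 96.2 m

Phase 3 (constant speed): v₀ = 21.2 m/s, a = 0 m/s².
v = v₀ + at = 21.2 + (0)(6.5) = 21.2 m/s
Δx = v₀t + ½at² = 21.2·6.5 + 0.5·0·6.5² = 138 m
Final speed = 21.2 m/s

21.2 m/s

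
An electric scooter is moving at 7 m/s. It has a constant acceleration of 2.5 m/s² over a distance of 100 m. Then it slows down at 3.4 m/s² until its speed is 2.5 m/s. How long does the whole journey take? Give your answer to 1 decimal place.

12.7 s

Phase 1 (accelerating): v₀ = 7.00 m/s, a = 2.5 m/s².
v² = v₀² + 2aΔx = 7.00² + 2·2.5·100 = 549 → v = 23.4 m/s
t = (v − v₀)/a = (23.4 − 7.00)/2.5 = 6.57 s

Phase 2 (decelerating): v₀ = 23.4 m/s, a = -3.4 m/s².
v = v₀ + at → t = (2.5 − 23.4) / -3.4 = 6.16 s
v² = v₀² + 2aΔx → Δx = (2.5² − 23.4²)/(2·-3.4) = 79.8 m
Total time = 6.57 + 6.16 = 12.7 s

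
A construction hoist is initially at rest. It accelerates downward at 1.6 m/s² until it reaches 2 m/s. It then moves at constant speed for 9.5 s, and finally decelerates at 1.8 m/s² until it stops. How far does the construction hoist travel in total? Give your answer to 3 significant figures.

Phase 1 (accelerating): v₀ = 0 m/s, a = 1.6 m/s².
v = v₀ + at → t = (2 − 0) / 1.6 = 1.25 s
v² = v₀² + 2aΔx → Δx = (2² − 0²)/(2·1.6) = 1.25 m

Phase 2 (constant speed): v₀ = 2.00 m/s, a = 0 m/s².
v = v₀ + at = 2.00 + (0)(9.5) = 2.00 m/s
Δx = v₀t + ½at² = 2.00·9.5 + 0.5·0·9.5² = 19.0 m

Phase 3 (decelerating): v₀ = 2.00 m/s, a = -1.8 m/s².
v = v₀ + at → t = (0 − 2.00) / -1.8 = 1.11 s
v² = v₀² + 2aΔx → Δx = (0² − 2.00²)/(2·-1.8) = 1.11 m
Total distance = 1.25 + 19.0 + 1.11 = 21.4 m

21.4 m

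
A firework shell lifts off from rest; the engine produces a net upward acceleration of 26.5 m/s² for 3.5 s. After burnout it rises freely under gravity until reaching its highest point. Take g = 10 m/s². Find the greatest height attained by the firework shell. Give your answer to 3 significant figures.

592 m

Phase 1 (powered ascent): v₀ = 0 m/s, a = 26.5 m/s².
v = v₀ + at = 0 + (26.5)(3.5) = 92.8 m/s
Δx = v₀t + ½at² = 0·3.5 + 0.5·26.5·3.5² = 162 m

Phase 2 (coasting upward): v₀ = 92.8 m/s, a = -10 m/s².
v = v₀ + at → t = (0 − 92.8) / -10 = 9.28 s
v² = v₀² + 2aΔx → Δx = (0² − 92.8²)/(2·-10) = 430 m
Maximum height = 162 + 430 = 592 m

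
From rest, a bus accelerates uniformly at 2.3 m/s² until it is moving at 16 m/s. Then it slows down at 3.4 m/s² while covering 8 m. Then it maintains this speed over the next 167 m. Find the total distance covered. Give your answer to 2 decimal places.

230.65 m

Phase 1 (accelerating): v₀ = 0 m/s, a = 2.3 m/s².
v = v₀ + at → t = (16 − 0) / 2.3 = 6.96 s
v² = v₀² + 2aΔx → Δx = (16² − 0²)/(2·2.3) = 55.7 m

Phase 2 (decelerating): v₀ = 16.0 m/s, a = -3.4 m/s².
v² = v₀² + 2aΔx = 16.0² + 2·-3.4·8 = 202 → v = 14.2 m/s
t = (v − v₀)/a = (14.2 − 16.0)/-3.4 = 0.530 s

Phase 3 (constant speed): v₀ = 14.2 m/s, a = 0 m/s².
Constant speed: t = d/v = 167/14.2 = 11.8 s
Total distance = 55.7 + 8.00 + 167 = 231 m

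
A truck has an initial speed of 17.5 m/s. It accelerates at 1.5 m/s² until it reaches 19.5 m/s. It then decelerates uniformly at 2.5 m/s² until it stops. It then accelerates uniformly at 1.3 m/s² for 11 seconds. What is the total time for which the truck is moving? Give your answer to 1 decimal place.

Phase 1 (accelerating): v₀ = 17.5 m/s, a = 1.5 m/s².
v = v₀ + at → t = (19.5 − 17.5) / 1.5 = 1.33 s
v² = v₀² + 2aΔx → Δx = (19.5² − 17.5²)/(2·1.5) = 24.7 m

Phase 2 (decelerating): v₀ = 19.5 m/s, a = -2.5 m/s².
v = v₀ + at → t = (0 − 19.5) / -2.5 = 7.80 s
v² = v₀² + 2aΔx → Δx = (0² − 19.5²)/(2·-2.5) = 76.0 m

Phase 3 (accelerating): v₀ = 0 m/s, a = 1.3 m/s².
v = v₀ + at = 0 + (1.3)(11) = 14.3 m/s
Δx = v₀t + ½at² = 0·11 + 0.5·1.3·11² = 78.7 m
Total time = 1.33 + 7.80 + 11.0 = 20.1 s

20.1 s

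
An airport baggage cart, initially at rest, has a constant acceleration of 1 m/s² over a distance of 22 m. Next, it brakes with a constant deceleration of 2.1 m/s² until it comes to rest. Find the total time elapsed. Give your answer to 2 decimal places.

9.79 s

Phase 1 (accelerating): v₀ = 0 m/s, a = 1 m/s².
v² = v₀² + 2aΔx = 0² + 2·1·22 = 44.0 → v = 6.63 m/s
t = (v − v₀)/a = (6.63 − 0)/1 = 6.63 s

Phase 2 (decelerating): v₀ = 6.63 m/s, a = -2.1 m/s².
v = v₀ + at → t = (0 − 6.63) / -2.1 = 3.16 s
v² = v₀² + 2aΔx → Δx = (0² − 6.63²)/(2·-2.1) = 10.5 m
Total time = 6.63 + 3.16 = 9.79 s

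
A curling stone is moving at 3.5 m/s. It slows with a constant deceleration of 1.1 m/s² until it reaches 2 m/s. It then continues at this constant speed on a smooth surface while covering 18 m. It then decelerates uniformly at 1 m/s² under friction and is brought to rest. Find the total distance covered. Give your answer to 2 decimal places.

Phase 1 (decelerating): v₀ = 3.50 m/s, a = -1.1 m/s².
v = v₀ + at → t = (2 − 3.50) / -1.1 = 1.36 s
v² = v₀² + 2aΔx → Δx = (2² − 3.50²)/(2·-1.1) = 3.75 m

Phase 2 (constant speed): v₀ = 2.00 m/s, a = 0 m/s².
Constant speed: t = d/v = 18/2.00 = 9.00 s

Phase 3 (decelerating): v₀ = 2.00 m/s, a = -1 m/s².
v = v₀ + at → t = (0 − 2.00) / -1 = 2.00 s
v² = v₀² + 2aΔx → Δx = (0² − 2.00²)/(2·-1) = 2.00 m
Total distance = 3.75 + 18.0 + 2.00 = 23.8 m

23.75 m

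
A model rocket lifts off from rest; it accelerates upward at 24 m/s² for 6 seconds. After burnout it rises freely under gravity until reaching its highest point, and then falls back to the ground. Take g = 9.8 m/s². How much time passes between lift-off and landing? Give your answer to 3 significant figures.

Phase 1 (powered ascent): v₀ = 0 m/s, a = 24 m/s².
v = v₀ + at = 0 + (24)(6) = 144 m/s
Δx = v₀t + ½at² = 0·6 + 0.5·24·6² = 432 m

Phase 2 (coasting upward): v₀ = 144 m/s, a = -9.8 m/s².
v = v₀ + at → t = (0 − 144) / -9.8 = 14.7 s
v² = v₀² + 2aΔx → Δx = (0² − 144²)/(2·-9.8) = 1060 m

Phase 3 (free fall): v₀ = 0 m/s, a = -9.8 m/s².
Falls 1490 m from rest: t = √(2·1490/9.8) = 17.4 s; v = g·t = 171 m/s.
Total time = 6.00 + 14.7 + 17.4 = 38.1 s

38.1 s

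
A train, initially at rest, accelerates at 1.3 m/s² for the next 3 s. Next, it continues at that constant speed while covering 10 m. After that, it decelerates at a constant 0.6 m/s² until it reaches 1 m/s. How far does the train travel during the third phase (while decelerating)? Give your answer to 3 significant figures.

11.8 m

Phase 1 (accelerating): v₀ = 0 m/s, a = 1.3 m/s².
v = v₀ + at = 0 + (1.3)(3) = 3.90 m/s
Δx = v₀t + ½at² = 0·3 + 0.5·1.3·3² = 5.85 m

Phase 2 (constant speed): v₀ = 3.90 m/s, a = 0 m/s².
Constant speed: t = d/v = 10/3.90 = 2.56 s

Phase 3 (decelerating): v₀ = 3.90 m/s, a = -0.6 m/s².
v = v₀ + at → t = (1 − 3.90) / -0.6 = 4.83 s
v² = v₀² + 2aΔx → Δx = (1² − 3.90²)/(2·-0.6) = 11.8 m
Distance in phase 3 = 11.8 m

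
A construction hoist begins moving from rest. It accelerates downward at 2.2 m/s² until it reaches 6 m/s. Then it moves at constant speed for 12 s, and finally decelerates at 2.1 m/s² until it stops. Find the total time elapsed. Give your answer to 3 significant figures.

Phase 1 (accelerating): v₀ = 0 m/s, a = 2.2 m/s².
v = v₀ + at → t = (6 − 0) / 2.2 = 2.73 s
v² = v₀² + 2aΔx → Δx = (6² − 0²)/(2·2.2) = 8.18 m

Phase 2 (constant speed): v₀ = 6.00 m/s, a = 0 m/s².
v = v₀ + at = 6.00 + (0)(12) = 6.00 m/s
Δx = v₀t + ½at² = 6.00·12 + 0.5·0·12² = 72.0 m

Phase 3 (decelerating): v₀ = 6.00 m/s, a = -2.1 m/s².
v = v₀ + at → t = (0 − 6.00) / -2.1 = 2.86 s
v² = v₀² + 2aΔx → Δx = (0² − 6.00²)/(2·-2.1) = 8.57 m
Total time = 2.73 + 12.0 + 2.86 = 17.6 s

17.6 s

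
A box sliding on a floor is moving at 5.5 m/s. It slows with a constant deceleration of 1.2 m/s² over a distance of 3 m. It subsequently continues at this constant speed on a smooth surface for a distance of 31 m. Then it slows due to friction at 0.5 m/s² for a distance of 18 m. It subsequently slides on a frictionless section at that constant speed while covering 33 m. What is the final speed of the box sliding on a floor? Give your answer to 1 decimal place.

Phase 1 (decelerating): v₀ = 5.50 m/s, a = -1.2 m/s².
v² = v₀² + 2aΔx = 5.50² + 2·-1.2·3 = 23.1 → v = 4.80 m/s
t = (v − v₀)/a = (4.80 − 5.50)/-1.2 = 0.582 s

Phase 2 (constant speed): v₀ = 4.80 m/s, a = 0 m/s².
Constant speed: t = d/v = 31/4.80 = 6.46 s

Phase 3 (decelerating): v₀ = 4.80 m/s, a = -0.5 m/s².
v² = v₀² + 2aΔx = 4.80² + 2·-0.5·18 = 5.05 → v = 2.25 m/s
t = (v − v₀)/a = (2.25 − 4.80)/-0.5 = 5.11 s

Phase 4 (constant speed): v₀ = 2.25 m/s, a = 0 m/s².
Constant speed: t = d/v = 33/2.25 = 14.7 s
Final speed = 2.25 m/s

2.2 m/s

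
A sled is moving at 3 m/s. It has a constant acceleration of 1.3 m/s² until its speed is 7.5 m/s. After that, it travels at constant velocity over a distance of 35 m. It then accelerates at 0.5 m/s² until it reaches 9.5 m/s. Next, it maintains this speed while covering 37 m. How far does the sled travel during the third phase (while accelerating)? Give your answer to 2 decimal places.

Phase 1 (accelerating): v₀ = 3.00 m/s, a = 1.3 m/s².
v = v₀ + at → t = (7.5 − 3.00) / 1.3 = 3.46 s
v² = v₀² + 2aΔx → Δx = (7.5² − 3.00²)/(2·1.3) = 18.2 m

Phase 2 (constant speed): v₀ = 7.50 m/s, a = 0 m/s².
Constant speed: t = d/v = 35/7.50 = 4.67 s

Phase 3 (accelerating): v₀ = 7.50 m/s, a = 0.5 m/s².
v = v₀ + at → t = (9.5 − 7.50) / 0.5 = 4.00 s
v² = v₀² + 2aΔx → Δx = (9.5² − 7.50²)/(2·0.5) = 34.0 m
Distance in phase 3 = 34.0 m

34.00 m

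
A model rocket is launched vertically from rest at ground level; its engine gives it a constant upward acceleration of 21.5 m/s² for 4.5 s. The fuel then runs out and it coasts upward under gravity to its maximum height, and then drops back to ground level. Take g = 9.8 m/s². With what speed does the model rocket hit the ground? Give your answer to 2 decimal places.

Phase 1 (powered ascent): v₀ = 0 m/s, a = 21.5 m/s².
v = v₀ + at = 0 + (21.5)(4.5) = 96.8 m/s
Δx = v₀t + ½at² = 0·4.5 + 0.5·21.5·4.5² = 218 m

Phase 2 (coasting upward): v₀ = 96.8 m/s, a = -9.8 m/s².
v = v₀ + at → t = (0 − 96.8) / -9.8 = 9.87 s
v² = v₀² + 2aΔx → Δx = (0² − 96.8²)/(2·-9.8) = 478 m

Phase 3 (free fall): v₀ = 0 m/s, a = -9.8 m/s².
Falls 695 m from rest: t = √(2·695/9.8) = 11.9 s; v = g·t = 117 m/s.
Impact speed = 117 m/s

116.74 m/s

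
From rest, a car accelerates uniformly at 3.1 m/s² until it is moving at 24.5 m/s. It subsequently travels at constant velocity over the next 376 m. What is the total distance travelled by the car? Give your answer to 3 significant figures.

Phase 1 (accelerating): v₀ = 0 m/s, a = 3.1 m/s².
v = v₀ + at → t = (24.5 − 0) / 3.1 = 7.90 s
v² = v₀² + 2aΔx → Δx = (24.5² − 0²)/(2·3.1) = 96.8 m

Phase 2 (constant speed): v₀ = 24.5 m/s, a = 0 m/s².
Constant speed: t = d/v = 376/24.5 = 15.3 s
Total distance = 96.8 + 376 = 473 m

473 m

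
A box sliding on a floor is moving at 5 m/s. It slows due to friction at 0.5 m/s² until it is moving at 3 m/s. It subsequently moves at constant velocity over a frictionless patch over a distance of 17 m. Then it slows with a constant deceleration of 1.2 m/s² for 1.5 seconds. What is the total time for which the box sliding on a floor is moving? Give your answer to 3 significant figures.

11.2 s

Phase 1 (decelerating): v₀ = 5.00 m/s, a = -0.5 m/s².
v = v₀ + at → t = (3 − 5.00) / -0.5 = 4.00 s
v² = v₀² + 2aΔx → Δx = (3² − 5.00²)/(2·-0.5) = 16.0 m

Phase 2 (constant speed): v₀ = 3.00 m/s, a = 0 m/s².
Constant speed: t = d/v = 17/3.00 = 5.67 s

Phase 3 (decelerating): v₀ = 3.00 m/s, a = -1.2 m/s².
v = v₀ + at = 3.00 + (-1.2)(1.5) = 1.20 m/s
Δx = v₀t + ½at² = 3.00·1.5 + 0.5·-1.2·1.5² = 3.15 m
Total time = 4.00 + 5.67 + 1.50 = 11.2 s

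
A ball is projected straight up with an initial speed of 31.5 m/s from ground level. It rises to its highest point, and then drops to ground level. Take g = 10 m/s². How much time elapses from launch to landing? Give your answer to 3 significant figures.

6.30 s

Phase 1 (rising): v₀ = 31.5 m/s, a = -10 m/s².
v = v₀ + at → t = (0 − 31.5) / -10 = 3.15 s
v² = v₀² + 2aΔx → Δx = (0² − 31.5²)/(2·-10) = 49.6 m

Phase 2 (falling): v₀ = 0 m/s, a = -10 m/s².
Falls 49.6 m from rest: t = √(2·49.6/10) = 3.15 s; v = g·t = 31.5 m/s.
Total time = 3.15 + 3.15 = 6.30 s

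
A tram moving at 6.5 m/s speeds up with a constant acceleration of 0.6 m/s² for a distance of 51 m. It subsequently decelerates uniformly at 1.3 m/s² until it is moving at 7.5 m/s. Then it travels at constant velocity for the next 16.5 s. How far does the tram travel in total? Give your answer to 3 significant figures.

Phase 1 (accelerating): v₀ = 6.50 m/s, a = 0.6 m/s².
v² = v₀² + 2aΔx = 6.50² + 2·0.6·51 = 103 → v = 10.2 m/s
t = (v − v₀)/a = (10.2 − 6.50)/0.6 = 6.12 s

Phase 2 (decelerating): v₀ = 10.2 m/s, a = -1.3 m/s².
v = v₀ + at → t = (7.5 − 10.2) / -1.3 = 2.05 s
v² = v₀² + 2aΔx → Δx = (7.5² − 10.2²)/(2·-1.3) = 18.2 m

Phase 3 (constant speed): v₀ = 7.50 m/s, a = 0 m/s².
v = v₀ + at = 7.50 + (0)(16.5) = 7.50 m/s
Δx = v₀t + ½at² = 7.50·16.5 + 0.5·0·16.5² = 124 m
Total distance = 51.0 + 18.2 + 124 = 193 m

193 m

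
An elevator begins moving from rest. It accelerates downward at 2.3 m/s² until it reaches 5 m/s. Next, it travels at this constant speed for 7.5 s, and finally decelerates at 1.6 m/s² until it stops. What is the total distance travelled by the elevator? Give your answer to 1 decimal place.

Phase 1 (accelerating): v₀ = 0 m/s, a = 2.3 m/s².
v = v₀ + at → t = (5 − 0) / 2.3 = 2.17 s
v² = v₀² + 2aΔx → Δx = (5² − 0²)/(2·2.3) = 5.43 m

Phase 2 (constant speed): v₀ = 5.00 m/s, a = 0 m/s².
v = v₀ + at = 5.00 + (0)(7.5) = 5.00 m/s
Δx = v₀t + ½at² = 5.00·7.5 + 0.5·0·7.5² = 37.5 m

Phase 3 (decelerating): v₀ = 5.00 m/s, a = -1.6 m/s².
v = v₀ + at → t = (0 − 5.00) / -1.6 = 3.12 s
v² = v₀² + 2aΔx → Δx = (0² − 5.00²)/(2·-1.6) = 7.81 m
Total distance = 5.43 + 37.5 + 7.81 = 50.7 m

50.7 m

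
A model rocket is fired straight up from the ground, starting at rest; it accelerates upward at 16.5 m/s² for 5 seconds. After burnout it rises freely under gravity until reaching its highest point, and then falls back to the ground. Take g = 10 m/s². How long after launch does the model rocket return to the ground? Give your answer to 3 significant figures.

Phase 1 (powered ascent): v₀ = 0 m/s, a = 16.5 m/s².
v = v₀ + at = 0 + (16.5)(5) = 82.5 m/s
Δx = v₀t + ½at² = 0·5 + 0.5·16.5·5² = 206 m

Phase 2 (coasting upward): v₀ = 82.5 m/s, a = -10 m/s².
v = v₀ + at → t = (0 − 82.5) / -10 = 8.25 s
v² = v₀² + 2aΔx → Δx = (0² − 82.5²)/(2·-10) = 340 m

Phase 3 (free fall): v₀ = 0 m/s, a = -10 m/s².
Falls 547 m from rest: t = √(2·547/10) = 10.5 s; v = g·t = 105 m/s.
Total time = 5.00 + 8.25 + 10.5 = 23.7 s

23.7 s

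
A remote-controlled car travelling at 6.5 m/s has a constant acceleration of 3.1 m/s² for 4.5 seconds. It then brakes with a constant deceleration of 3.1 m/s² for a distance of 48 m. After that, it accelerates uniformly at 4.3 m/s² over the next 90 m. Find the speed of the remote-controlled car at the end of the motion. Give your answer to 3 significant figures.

Phase 1 (accelerating): v₀ = 6.50 m/s, a = 3.1 m/s².
v = v₀ + at = 6.50 + (3.1)(4.5) = 20.5 m/s
Δx = v₀t + ½at² = 6.50·4.5 + 0.5·3.1·4.5² = 60.6 m

Phase 2 (decelerating): v₀ = 20.5 m/s, a = -3.1 m/s².
v² = v₀² + 2aΔx = 20.5² + 2·-3.1·48 = 121 → v = 11.0 m/s
t = (v − v₀)/a = (11.0 − 20.5)/-3.1 = 3.05 s

Phase 3 (accelerating): v₀ = 11.0 m/s, a = 4.3 m/s².
v² = v₀² + 2aΔx = 11.0² + 2·4.3·90 = 895 → v = 29.9 m/s
t = (v − v₀)/a = (29.9 − 11.0)/4.3 = 4.40 s
Final speed = 29.9 m/s

29.9 m/s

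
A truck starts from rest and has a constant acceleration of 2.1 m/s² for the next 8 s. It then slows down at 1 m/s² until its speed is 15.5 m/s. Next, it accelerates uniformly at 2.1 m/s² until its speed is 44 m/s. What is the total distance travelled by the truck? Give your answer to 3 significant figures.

Phase 1 (accelerating): v₀ = 0 m/s, a = 2.1 m/s².
v = v₀ + at = 0 + (2.1)(8) = 16.8 m/s
Δx = v₀t + ½at² = 0·8 + 0.5·2.1·8² = 67.2 m

Phase 2 (decelerating): v₀ = 16.8 m/s, a = -1 m/s².
v = v₀ + at → t = (15.5 − 16.8) / -1 = 1.30 s
v² = v₀² + 2aΔx → Δx = (15.5² − 16.8²)/(2·-1) = 21.0 m

Phase 3 (accelerating): v₀ = 15.5 m/s, a = 2.1 m/s².
v = v₀ + at → t = (44 − 15.5) / 2.1 = 13.6 s
v² = v₀² + 2aΔx → Δx = (44² − 15.5²)/(2·2.1) = 404 m
Total distance = 67.2 + 21.0 + 404 = 492 m

492 m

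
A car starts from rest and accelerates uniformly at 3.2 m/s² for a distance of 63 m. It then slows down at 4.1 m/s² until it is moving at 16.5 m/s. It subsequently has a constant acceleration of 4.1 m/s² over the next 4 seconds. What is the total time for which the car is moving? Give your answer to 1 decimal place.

11.1 s

Phase 1 (accelerating): v₀ = 0 m/s, a = 3.2 m/s².
v² = v₀² + 2aΔx = 0² + 2·3.2·63 = 403 → v = 20.1 m/s
t = (v − v₀)/a = (20.1 − 0)/3.2 = 6.27 s

Phase 2 (decelerating): v₀ = 20.1 m/s, a = -4.1 m/s².
v = v₀ + at → t = (16.5 − 20.1) / -4.1 = 0.873 s
v² = v₀² + 2aΔx → Δx = (16.5² − 20.1²)/(2·-4.1) = 16.0 m

Phase 3 (accelerating): v₀ = 16.5 m/s, a = 4.1 m/s².
v = v₀ + at = 16.5 + (4.1)(4) = 32.9 m/s
Δx = v₀t + ½at² = 16.5·4 + 0.5·4.1·4² = 98.8 m
Total time = 6.27 + 0.873 + 4.00 = 11.1 s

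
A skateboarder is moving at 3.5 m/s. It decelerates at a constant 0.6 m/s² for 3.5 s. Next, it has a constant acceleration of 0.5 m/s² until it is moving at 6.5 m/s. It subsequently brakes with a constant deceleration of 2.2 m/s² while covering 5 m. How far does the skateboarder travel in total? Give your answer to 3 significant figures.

53.9 m

Phase 1 (decelerating): v₀ = 3.50 m/s, a = -0.6 m/s².
v = v₀ + at = 3.50 + (-0.6)(3.5) = 1.40 m/s
Δx = v₀t + ½at² = 3.50·3.5 + 0.5·-0.6·3.5² = 8.57 m

Phase 2 (accelerating): v₀ = 1.40 m/s, a = 0.5 m/s².
v = v₀ + at → t = (6.5 − 1.40) / 0.5 = 10.2 s
v² = v₀² + 2aΔx → Δx = (6.5² − 1.40²)/(2·0.5) = 40.3 m

Phase 3 (decelerating): v₀ = 6.50 m/s, a = -2.2 m/s².
v² = v₀² + 2aΔx = 6.50² + 2·-2.2·5 = 20.2 → v = 4.50 m/s
t = (v − v₀)/a = (4.50 − 6.50)/-2.2 = 0.909 s
Total distance = 8.57 + 40.3 + 5.00 = 53.9 m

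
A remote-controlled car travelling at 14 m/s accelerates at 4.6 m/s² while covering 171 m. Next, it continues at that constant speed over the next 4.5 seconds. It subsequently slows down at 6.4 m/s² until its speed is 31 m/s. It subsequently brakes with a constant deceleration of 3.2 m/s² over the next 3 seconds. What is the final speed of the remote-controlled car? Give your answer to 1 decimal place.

21.4 m/s

Phase 1 (accelerating): v₀ = 14.0 m/s, a = 4.6 m/s².
v² = v₀² + 2aΔx = 14.0² + 2·4.6·171 = 1770 → v = 42.1 m/s
t = (v − v₀)/a = (42.1 − 14.0)/4.6 = 6.10 s

Phase 2 (constant speed): v₀ = 42.1 m/s, a = 0 m/s².
v = v₀ + at = 42.1 + (0)(4.5) = 42.1 m/s
Δx = v₀t + ½at² = 42.1·4.5 + 0.5·0·4.5² = 189 m

Phase 3 (decelerating): v₀ = 42.1 m/s, a = -6.4 m/s².
v = v₀ + at → t = (31 − 42.1) / -6.4 = 1.73 s
v² = v₀² + 2aΔx → Δx = (31² − 42.1²)/(2·-6.4) = 63.1 m

Phase 4 (decelerating): v₀ = 31.0 m/s, a = -3.2 m/s².
v = v₀ + at = 31.0 + (-3.2)(3) = 21.4 m/s
Δx = v₀t + ½at² = 31.0·3 + 0.5·-3.2·3² = 78.6 m
Final speed = 21.4 m/s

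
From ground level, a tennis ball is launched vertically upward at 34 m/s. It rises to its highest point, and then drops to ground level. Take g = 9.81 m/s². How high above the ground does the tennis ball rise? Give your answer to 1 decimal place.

Phase 1 (rising): v₀ = 34.0 m/s, a = -9.81 m/s².
v = v₀ + at → t = (0 − 34.0) / -9.81 = 3.47 s
v² = v₀² + 2aΔx → Δx = (0² − 34.0²)/(2·-9.81) = 58.9 m
Maximum height = 58.9 m

58.9 m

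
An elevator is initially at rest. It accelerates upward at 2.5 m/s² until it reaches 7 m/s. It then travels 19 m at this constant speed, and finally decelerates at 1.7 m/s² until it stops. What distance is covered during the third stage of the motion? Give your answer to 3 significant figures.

Phase 1 (accelerating): v₀ = 0 m/s, a = 2.5 m/s².
v = v₀ + at → t = (7 − 0) / 2.5 = 2.80 s
v² = v₀² + 2aΔx → Δx = (7² − 0²)/(2·2.5) = 9.80 m

Phase 2 (constant speed): v₀ = 7.00 m/s, a = 0 m/s².
Constant speed: t = d/v = 19/7.00 = 2.71 s

Phase 3 (decelerating): v₀ = 7.00 m/s, a = -1.7 m/s².
v = v₀ + at → t = (0 − 7.00) / -1.7 = 4.12 s
v² = v₀² + 2aΔx → Δx = (0² − 7.00²)/(2·-1.7) = 14.4 m
Distance in phase 3 = 14.4 m

14.4 m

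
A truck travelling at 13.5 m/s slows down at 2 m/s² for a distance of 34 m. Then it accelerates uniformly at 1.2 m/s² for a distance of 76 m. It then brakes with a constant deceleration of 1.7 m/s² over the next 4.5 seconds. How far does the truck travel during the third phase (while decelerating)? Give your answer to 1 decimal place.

Phase 1 (decelerating): v₀ = 13.5 m/s, a = -2 m/s².
v² = v₀² + 2aΔx = 13.5² + 2·-2·34 = 46.2 → v = 6.80 m/s
t = (v − v₀)/a = (6.80 − 13.5)/-2 = 3.35 s

Phase 2 (accelerating): v₀ = 6.80 m/s, a = 1.2 m/s².
v² = v₀² + 2aΔx = 6.80² + 2·1.2·76 = 229 → v = 15.1 m/s
t = (v − v₀)/a = (15.1 − 6.80)/1.2 = 6.93 s

Phase 3 (decelerating): v₀ = 15.1 m/s, a = -1.7 m/s².
v = v₀ + at = 15.1 + (-1.7)(4.5) = 7.47 m/s
Δx = v₀t + ½at² = 15.1·4.5 + 0.5·-1.7·4.5² = 50.8 m
Distance in phase 3 = 50.8 m

50.8 m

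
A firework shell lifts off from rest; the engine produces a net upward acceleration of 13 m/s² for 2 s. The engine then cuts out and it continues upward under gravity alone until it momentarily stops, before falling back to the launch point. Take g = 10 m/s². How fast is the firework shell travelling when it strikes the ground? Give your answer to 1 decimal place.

34.6 m/s

Phase 1 (powered ascent): v₀ = 0 m/s, a = 13 m/s².
v = v₀ + at = 0 + (13)(2) = 26.0 m/s
Δx = v₀t + ½at² = 0·2 + 0.5·13·2² = 26.0 m

Phase 2 (coasting upward): v₀ = 26.0 m/s, a = -10 m/s².
v = v₀ + at → t = (0 − 26.0) / -10 = 2.60 s
v² = v₀² + 2aΔx → Δx = (0² − 26.0²)/(2·-10) = 33.8 m

Phase 3 (free fall): v₀ = 0 m/s, a = -10 m/s².
Falls 59.8 m from rest: t = √(2·59.8/10) = 3.46 s; v = g·t = 34.6 m/s.
Impact speed = 34.6 m/s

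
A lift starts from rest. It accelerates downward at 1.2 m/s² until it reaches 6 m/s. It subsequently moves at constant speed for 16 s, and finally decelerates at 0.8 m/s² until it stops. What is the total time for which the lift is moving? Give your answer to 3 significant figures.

28.5 s

Phase 1 (accelerating): v₀ = 0 m/s, a = 1.2 m/s².
v = v₀ + at → t = (6 − 0) / 1.2 = 5.00 s
v² = v₀² + 2aΔx → Δx = (6² − 0²)/(2·1.2) = 15.0 m

Phase 2 (constant speed): v₀ = 6.00 m/s, a = 0 m/s².
v = v₀ + at = 6.00 + (0)(16) = 6.00 m/s
Δx = v₀t + ½at² = 6.00·16 + 0.5·0·16² = 96.0 m

Phase 3 (decelerating): v₀ = 6.00 m/s, a = -0.8 m/s².
v = v₀ + at → t = (0 − 6.00) / -0.8 = 7.50 s
v² = v₀² + 2aΔx → Δx = (0² − 6.00²)/(2·-0.8) = 22.5 m
Total time = 5.00 + 16.0 + 7.50 = 28.5 s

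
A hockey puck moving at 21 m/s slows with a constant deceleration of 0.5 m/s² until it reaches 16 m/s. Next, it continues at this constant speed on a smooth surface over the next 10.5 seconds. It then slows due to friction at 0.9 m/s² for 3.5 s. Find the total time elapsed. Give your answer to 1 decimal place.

24.0 s

Phase 1 (decelerating): v₀ = 21.0 m/s, a = -0.5 m/s².
v = v₀ + at → t = (16 − 21.0) / -0.5 = 10.0 s
v² = v₀² + 2aΔx → Δx = (16² − 21.0²)/(2·-0.5) = 185 m

Phase 2 (constant speed): v₀ = 16.0 m/s, a = 0 m/s².
v = v₀ + at = 16.0 + (0)(10.5) = 16.0 m/s
Δx = v₀t + ½at² = 16.0·10.5 + 0.5·0·10.5² = 168 m

Phase 3 (decelerating): v₀ = 16.0 m/s, a = -0.9 m/s².
v = v₀ + at = 16.0 + (-0.9)(3.5) = 12.8 m/s
Δx = v₀t + ½at² = 16.0·3.5 + 0.5·-0.9·3.5² = 50.5 m
Total time = 10.0 + 10.5 + 3.50 = 24.0 s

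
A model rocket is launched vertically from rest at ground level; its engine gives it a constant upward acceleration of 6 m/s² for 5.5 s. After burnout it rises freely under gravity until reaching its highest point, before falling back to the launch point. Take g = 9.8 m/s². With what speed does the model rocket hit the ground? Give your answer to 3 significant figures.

Phase 1 (powered ascent): v₀ = 0 m/s, a = 6 m/s².
v = v₀ + at = 0 + (6)(5.5) = 33.0 m/s
Δx = v₀t + ½at² = 0·5.5 + 0.5·6·5.5² = 90.8 m

Phase 2 (coasting upward): v₀ = 33.0 m/s, a = -9.8 m/s².
v = v₀ + at → t = (0 − 33.0) / -9.8 = 3.37 s
v² = v₀² + 2aΔx → Δx = (0² − 33.0²)/(2·-9.8) = 55.6 m

Phase 3 (free fall): v₀ = 0 m/s, a = -9.8 m/s².
Falls 146 m from rest: t = √(2·146/9.8) = 5.46 s; v = g·t = 53.6 m/s.
Impact speed = 53.6 m/s

53.6 m/s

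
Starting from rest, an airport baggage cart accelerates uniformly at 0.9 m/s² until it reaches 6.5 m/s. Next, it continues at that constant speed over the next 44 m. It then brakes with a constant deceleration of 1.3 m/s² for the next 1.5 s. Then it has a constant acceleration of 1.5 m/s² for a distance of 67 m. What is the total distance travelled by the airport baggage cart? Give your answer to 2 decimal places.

Phase 1 (accelerating): v₀ = 0 m/s, a = 0.9 m/s².
v = v₀ + at → t = (6.5 − 0) / 0.9 = 7.22 s
v² = v₀² + 2aΔx → Δx = (6.5² − 0²)/(2·0.9) = 23.5 m

Phase 2 (constant speed): v₀ = 6.50 m/s, a = 0 m/s².
Constant speed: t = d/v = 44/6.50 = 6.77 s

Phase 3 (decelerating): v₀ = 6.50 m/s, a = -1.3 m/s².
v = v₀ + at = 6.50 + (-1.3)(1.5) = 4.55 m/s
Δx = v₀t + ½at² = 6.50·1.5 + 0.5·-1.3·1.5² = 8.29 m

Phase 4 (accelerating): v₀ = 4.55 m/s, a = 1.5 m/s².
v² = v₀² + 2aΔx = 4.55² + 2·1.5·67 = 222 → v = 14.9 m/s
t = (v − v₀)/a = (14.9 − 4.55)/1.5 = 6.89 s
Total distance = 23.5 + 44.0 + 8.29 + 67.0 = 143 m

142.76 m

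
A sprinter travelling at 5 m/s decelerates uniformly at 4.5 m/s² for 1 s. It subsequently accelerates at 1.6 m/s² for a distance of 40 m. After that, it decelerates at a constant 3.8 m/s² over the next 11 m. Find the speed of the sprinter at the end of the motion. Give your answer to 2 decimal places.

6.68 m/s

Phase 1 (decelerating): v₀ = 5.00 m/s, a = -4.5 m/s².
v = v₀ + at = 5.00 + (-4.5)(1) = 0.500 m/s
Δx = v₀t + ½at² = 5.00·1 + 0.5·-4.5·1² = 2.75 m

Phase 2 (accelerating): v₀ = 0.500 m/s, a = 1.6 m/s².
v² = v₀² + 2aΔx = 0.500² + 2·1.6·40 = 128 → v = 11.3 m/s
t = (v − v₀)/a = (11.3 − 0.500)/1.6 = 6.77 s

Phase 3 (decelerating): v₀ = 11.3 m/s, a = -3.8 m/s².
v² = v₀² + 2aΔx = 11.3² + 2·-3.8·11 = 44.7 → v = 6.68 m/s
t = (v − v₀)/a = (6.68 − 11.3)/-3.8 = 1.22 s
Final speed = 6.68 m/s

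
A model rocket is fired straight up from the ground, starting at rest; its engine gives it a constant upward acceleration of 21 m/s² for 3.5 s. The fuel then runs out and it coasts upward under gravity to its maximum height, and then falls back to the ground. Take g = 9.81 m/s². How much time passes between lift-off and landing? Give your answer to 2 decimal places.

Phase 1 (powered ascent): v₀ = 0 m/s, a = 21 m/s².
v = v₀ + at = 0 + (21)(3.5) = 73.5 m/s
Δx = v₀t + ½at² = 0·3.5 + 0.5·21·3.5² = 129 m

Phase 2 (coasting upward): v₀ = 73.5 m/s, a = -9.81 m/s².
v = v₀ + at → t = (0 − 73.5) / -9.81 = 7.49 s
v² = v₀² + 2aΔx → Δx = (0² − 73.5²)/(2·-9.81) = 275 m

Phase 3 (free fall): v₀ = 0 m/s, a = -9.81 m/s².
Falls 404 m from rest: t = √(2·404/9.81) = 9.08 s; v = g·t = 89.0 m/s.
Total time = 3.50 + 7.49 + 9.08 = 20.1 s

20.07 s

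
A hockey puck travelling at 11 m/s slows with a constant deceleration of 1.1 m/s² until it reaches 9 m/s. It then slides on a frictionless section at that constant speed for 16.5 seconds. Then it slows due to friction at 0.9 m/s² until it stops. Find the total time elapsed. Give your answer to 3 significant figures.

Phase 1 (decelerating): v₀ = 11.0 m/s, a = -1.1 m/s².
v = v₀ + at → t = (9 − 11.0) / -1.1 = 1.82 s
v² = v₀² + 2aΔx → Δx = (9² − 11.0²)/(2·-1.1) = 18.2 m

Phase 2 (constant speed): v₀ = 9.00 m/s, a = 0 m/s².
v = v₀ + at = 9.00 + (0)(16.5) = 9.00 m/s
Δx = v₀t + ½at² = 9.00·16.5 + 0.5·0·16.5² = 148 m

Phase 3 (decelerating): v₀ = 9.00 m/s, a = -0.9 m/s².
v = v₀ + at → t = (0 − 9.00) / -0.9 = 10.0 s
v² = v₀² + 2aΔx → Δx = (0² − 9.00²)/(2·-0.9) = 45.0 m
Total time = 1.82 + 16.5 + 10.0 = 28.3 s

28.3 s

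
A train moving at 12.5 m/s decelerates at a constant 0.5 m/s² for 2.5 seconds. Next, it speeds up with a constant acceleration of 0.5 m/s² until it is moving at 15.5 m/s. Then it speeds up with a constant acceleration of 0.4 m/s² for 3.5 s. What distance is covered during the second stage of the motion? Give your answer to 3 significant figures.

114 m

Phase 1 (decelerating): v₀ = 12.5 m/s, a = -0.5 m/s².
v = v₀ + at = 12.5 + (-0.5)(2.5) = 11.2 m/s
Δx = v₀t + ½at² = 12.5·2.5 + 0.5·-0.5·2.5² = 29.7 m

Phase 2 (accelerating): v₀ = 11.2 m/s, a = 0.5 m/s².
v = v₀ + at → t = (15.5 − 11.2) / 0.5 = 8.50 s
v² = v₀² + 2aΔx → Δx = (15.5² − 11.2²)/(2·0.5) = 114 m
Distance in phase 2 = 114 m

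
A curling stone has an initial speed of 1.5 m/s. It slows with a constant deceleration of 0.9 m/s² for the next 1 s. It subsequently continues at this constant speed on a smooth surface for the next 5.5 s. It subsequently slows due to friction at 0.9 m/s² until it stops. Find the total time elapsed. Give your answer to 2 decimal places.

Phase 1 (decelerating): v₀ = 1.50 m/s, a = -0.9 m/s².
v = v₀ + at = 1.50 + (-0.9)(1) = 0.600 m/s
Δx = v₀t + ½at² = 1.50·1 + 0.5·-0.9·1² = 1.05 m

Phase 2 (constant speed): v₀ = 0.600 m/s, a = 0 m/s².
v = v₀ + at = 0.600 + (0)(5.5) = 0.600 m/s
Δx = v₀t + ½at² = 0.600·5.5 + 0.5·0·5.5² = 3.30 m

Phase 3 (decelerating): v₀ = 0.600 m/s, a = -0.9 m/s².
v = v₀ + at → t = (0 − 0.600) / -0.9 = 0.667 s
v² = v₀² + 2aΔx → Δx = (0² − 0.600²)/(2·-0.9) = 0.200 m
Total time = 1.00 + 5.50 + 0.667 = 7.17 s

7.17 s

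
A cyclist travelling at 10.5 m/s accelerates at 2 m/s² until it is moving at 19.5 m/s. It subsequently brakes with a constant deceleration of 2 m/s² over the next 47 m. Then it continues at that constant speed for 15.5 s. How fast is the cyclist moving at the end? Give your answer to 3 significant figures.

Phase 1 (accelerating): v₀ = 10.5 m/s, a = 2 m/s².
v = v₀ + at → t = (19.5 − 10.5) / 2 = 4.50 s
v² = v₀² + 2aΔx → Δx = (19.5² − 10.5²)/(2·2) = 67.5 m

Phase 2 (decelerating): v₀ = 19.5 m/s, a = -2 m/s².
v² = v₀² + 2aΔx = 19.5² + 2·-2·47 = 192 → v = 13.9 m/s
t = (v − v₀)/a = (13.9 − 19.5)/-2 = 2.82 s

Phase 3 (constant speed): v₀ = 13.9 m/s, a = 0 m/s².
v = v₀ + at = 13.9 + (0)(15.5) = 13.9 m/s
Δx = v₀t + ½at² = 13.9·15.5 + 0.5·0·15.5² = 215 m
Final speed = 13.9 m/s

13.9 m/s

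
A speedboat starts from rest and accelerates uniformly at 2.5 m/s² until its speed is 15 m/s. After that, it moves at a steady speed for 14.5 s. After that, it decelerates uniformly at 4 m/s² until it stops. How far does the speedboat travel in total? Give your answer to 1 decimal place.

290.6 m

Phase 1 (accelerating): v₀ = 0 m/s, a = 2.5 m/s².
v = v₀ + at → t = (15 − 0) / 2.5 = 6.00 s
v² = v₀² + 2aΔx → Δx = (15² − 0²)/(2·2.5) = 45.0 m

Phase 2 (constant speed): v₀ = 15.0 m/s, a = 0 m/s².
v = v₀ + at = 15.0 + (0)(14.5) = 15.0 m/s
Δx = v₀t + ½at² = 15.0·14.5 + 0.5·0·14.5² = 218 m

Phase 3 (decelerating): v₀ = 15.0 m/s, a = -4 m/s².
v = v₀ + at → t = (0 − 15.0) / -4 = 3.75 s
v² = v₀² + 2aΔx → Δx = (0² − 15.0²)/(2·-4) = 28.1 m
Total distance = 45.0 + 218 + 28.1 = 291 m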